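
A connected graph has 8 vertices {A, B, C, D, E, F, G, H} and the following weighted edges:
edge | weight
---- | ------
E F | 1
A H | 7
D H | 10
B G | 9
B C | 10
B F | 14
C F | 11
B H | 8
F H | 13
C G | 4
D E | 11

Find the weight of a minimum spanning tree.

Kruskal's algorithm — process edges by increasing weight (ties by edge label):
E F (1): add — endpoints in different components.
C G (4): add — endpoints in different components.
A H (7): add — endpoints in different components.
B H (8): add — endpoints in different components.
B G (9): add — endpoints in different components.
B C (10): skip — B and C already connected.
D H (10): add — endpoints in different components.
C F (11): add — endpoints in different components.
MST edges: E F, C G, A H, B H, B G, D H, C F; total weight 1+4+7+8+9+10+11 = 50.

50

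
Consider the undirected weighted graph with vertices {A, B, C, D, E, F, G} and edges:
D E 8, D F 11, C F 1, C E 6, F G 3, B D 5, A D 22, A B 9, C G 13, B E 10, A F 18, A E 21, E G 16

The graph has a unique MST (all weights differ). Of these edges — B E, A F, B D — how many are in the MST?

Kruskal's algorithm — process edges by increasing weight (ties by edge label):
C F (1): add. Components now {A} {B} {C,F} {D} {E} {G}
F G (3): add. Components now {A} {B} {C,F,G} {D} {E}
B D (5): add. Components now {A} {B,D} {C,F,G} {E}
C E (6): add. Components now {A} {B,D} {C,E,F,G}
D E (8): add. Components now {A} {B,C,D,E,F,G}
A B (9): add. Components now {A,B,C,D,E,F,G}
MST edge set: {C F, F G, B D, C E, D E, A B}.
Of the listed edges, {B D} are in the MST → 1.

1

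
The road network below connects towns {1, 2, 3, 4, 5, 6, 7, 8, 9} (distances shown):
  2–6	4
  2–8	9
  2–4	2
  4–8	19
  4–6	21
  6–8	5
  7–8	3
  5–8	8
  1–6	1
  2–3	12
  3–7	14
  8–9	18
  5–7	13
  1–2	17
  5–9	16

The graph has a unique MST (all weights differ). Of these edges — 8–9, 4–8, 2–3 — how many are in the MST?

Kruskal: consider edges lightest-first.
1–6 (1): add — endpoints in different components.
2–4 (2): add — endpoints in different components.
7–8 (3): add — endpoints in different components.
2–6 (4): add — endpoints in different components.
6–8 (5): add — endpoints in different components.
5–8 (8): add — endpoints in different components.
2–8 (9): skip — 2 and 8 already connected.
2–3 (12): add — endpoints in different components.
5–7 (13): skip — 5 and 7 already connected.
3–7 (14): skip — 3 and 7 already connected.
5–9 (16): add — endpoints in different components.
MST edge set: {1–6, 2–4, 7–8, 2–6, 6–8, 5–8, 2–3, 5–9}.
Of the listed edges, {2–3} are in the MST → 1.

1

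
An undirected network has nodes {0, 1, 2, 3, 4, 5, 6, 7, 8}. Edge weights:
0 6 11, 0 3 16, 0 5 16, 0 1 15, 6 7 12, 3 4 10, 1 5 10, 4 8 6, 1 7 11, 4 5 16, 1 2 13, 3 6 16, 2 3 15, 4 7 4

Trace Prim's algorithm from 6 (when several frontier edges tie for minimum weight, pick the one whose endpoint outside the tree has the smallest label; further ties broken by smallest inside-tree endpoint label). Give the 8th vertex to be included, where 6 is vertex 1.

5

Prim, starting at 6.
Step 1: cheapest edge leaving the tree is 0 6 (11); add 0.
Step 2: cheapest edge leaving the tree is 6 7 (12); add 7.
Step 3: cheapest edge leaving the tree is 4 7 (4); add 4.
Step 4: cheapest edge leaving the tree is 4 8 (6); add 8.
Step 5: cheapest edge leaving the tree is 3 4 (10); add 3.
Step 6: cheapest edge leaving the tree is 1 7 (11); add 1.
Step 7: cheapest edge leaving the tree is 1 5 (10); add 5.
Step 8: cheapest edge leaving the tree is 1 2 (13); add 2.
Vertex order: 6, 0, 7, 4, 8, 3, 1, 5, 2. The 8th vertex is 5.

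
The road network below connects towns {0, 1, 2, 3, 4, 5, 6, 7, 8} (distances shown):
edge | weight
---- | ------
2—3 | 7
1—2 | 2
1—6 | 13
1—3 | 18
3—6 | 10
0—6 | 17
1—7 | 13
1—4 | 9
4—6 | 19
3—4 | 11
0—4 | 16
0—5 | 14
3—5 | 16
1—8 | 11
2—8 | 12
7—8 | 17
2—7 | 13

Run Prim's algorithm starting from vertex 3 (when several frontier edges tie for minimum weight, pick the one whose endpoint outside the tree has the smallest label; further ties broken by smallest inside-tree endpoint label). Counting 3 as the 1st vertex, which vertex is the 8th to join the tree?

Prim, starting at 3.
Step 1: cheapest edge leaving the tree is 2—3 (7); add 2.
Step 2: cheapest edge leaving the tree is 1—2 (2); add 1.
Step 3: cheapest edge leaving the tree is 1—4 (9); add 4.
Step 4: cheapest edge leaving the tree is 3—6 (10); add 6.
Step 5: cheapest edge leaving the tree is 1—8 (11); add 8.
Step 6: cheapest edge leaving the tree is 1—7 (13); add 7.
Step 7: cheapest edge leaving the tree is 0—4 (16); add 0.
Step 8: cheapest edge leaving the tree is 0—5 (14); add 5.
Vertex order: 3, 2, 1, 4, 6, 8, 7, 0, 5. The 8th vertex is 0.

0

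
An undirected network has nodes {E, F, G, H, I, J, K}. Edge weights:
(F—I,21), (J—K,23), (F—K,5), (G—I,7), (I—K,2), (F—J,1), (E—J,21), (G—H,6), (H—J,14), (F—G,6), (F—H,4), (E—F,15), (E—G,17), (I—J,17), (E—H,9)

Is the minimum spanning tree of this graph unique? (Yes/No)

No

Sort edges by weight, then run Kruskal:
F—J (1): add. Components now {E} {F,J} {G} {H} {I} {K}
I—K (2): add. Components now {E} {F,J} {G} {H} {I,K}
F—H (4): add. Components now {E} {F,H,J} {G} {I,K}
F—K (5): add. Components now {E} {F,H,I,J,K} {G}
F—G (6): add. Components now {E} {F,G,H,I,J,K}
G—H (6): skip — G and H already connected.
G—I (7): skip — G and I already connected.
E—H (9): add. Components now {E,F,G,H,I,J,K}
Non-tree edge G—H has weight 6, equal to the heaviest edge on its tree cycle — swapping gives another MST of the same weight. Not unique.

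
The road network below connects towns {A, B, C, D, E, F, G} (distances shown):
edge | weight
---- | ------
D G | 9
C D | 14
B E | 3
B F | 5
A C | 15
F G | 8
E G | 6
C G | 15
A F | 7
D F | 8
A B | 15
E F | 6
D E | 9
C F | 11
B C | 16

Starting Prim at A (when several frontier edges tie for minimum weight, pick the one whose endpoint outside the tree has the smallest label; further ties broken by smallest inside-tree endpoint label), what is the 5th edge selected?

D-F

Prim's algorithm from A:
Step 1: cheapest edge leaving the tree is A F (7); add F.
Step 2: cheapest edge leaving the tree is B F (5); add B.
Step 3: cheapest edge leaving the tree is B E (3); add E.
Step 4: cheapest edge leaving the tree is E G (6); add G.
Step 5: cheapest edge leaving the tree is D F (8); add D.
Step 6: cheapest edge leaving the tree is C F (11); add C.
The 5th edge added is D F.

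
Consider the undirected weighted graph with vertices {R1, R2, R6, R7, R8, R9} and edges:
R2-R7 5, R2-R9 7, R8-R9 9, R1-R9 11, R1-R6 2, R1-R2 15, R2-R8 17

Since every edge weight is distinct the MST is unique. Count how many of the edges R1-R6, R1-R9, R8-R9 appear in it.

3

Sort edges by weight, then run Kruskal:
R1-R6 (2): add — endpoints in different components.
R2-R7 (5): add — endpoints in different components.
R2-R9 (7): add — endpoints in different components.
R8-R9 (9): add — endpoints in different components.
R1-R9 (11): add — endpoints in different components.
MST edge set: {R1-R6, R2-R7, R2-R9, R8-R9, R1-R9}.
Of the listed edges, {R1-R6, R1-R9, R8-R9} are in the MST → 3.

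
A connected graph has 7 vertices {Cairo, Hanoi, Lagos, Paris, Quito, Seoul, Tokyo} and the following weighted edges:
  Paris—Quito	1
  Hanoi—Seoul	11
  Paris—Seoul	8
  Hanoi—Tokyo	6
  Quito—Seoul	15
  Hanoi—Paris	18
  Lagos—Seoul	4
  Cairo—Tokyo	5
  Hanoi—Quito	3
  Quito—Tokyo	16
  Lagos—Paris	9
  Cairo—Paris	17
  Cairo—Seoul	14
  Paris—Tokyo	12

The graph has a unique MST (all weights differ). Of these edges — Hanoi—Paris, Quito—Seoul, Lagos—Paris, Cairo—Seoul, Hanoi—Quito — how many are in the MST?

1

Sort edges by weight, then run Kruskal:
Paris—Quito (1): add. Components now {Tokyo} {Hanoi} {Paris,Quito} {Cairo} {Lagos} {Seoul}
Hanoi—Quito (3): add. Components now {Tokyo} {Hanoi,Paris,Quito} {Cairo} {Lagos} {Seoul}
Lagos—Seoul (4): add. Components now {Tokyo} {Hanoi,Paris,Quito} {Cairo} {Lagos,Seoul}
Cairo—Tokyo (5): add. Components now {Cairo,Tokyo} {Hanoi,Paris,Quito} {Lagos,Seoul}
Hanoi—Tokyo (6): add. Components now {Cairo,Hanoi,Paris,Quito,Tokyo} {Lagos,Seoul}
Paris—Seoul (8): add. Components now {Cairo,Hanoi,Lagos,Paris,Quito,Seoul,Tokyo}
MST edge set: {Paris—Quito, Hanoi—Quito, Lagos—Seoul, Cairo—Tokyo, Hanoi—Tokyo, Paris—Seoul}.
Of the listed edges, {Hanoi—Quito} are in the MST → 1.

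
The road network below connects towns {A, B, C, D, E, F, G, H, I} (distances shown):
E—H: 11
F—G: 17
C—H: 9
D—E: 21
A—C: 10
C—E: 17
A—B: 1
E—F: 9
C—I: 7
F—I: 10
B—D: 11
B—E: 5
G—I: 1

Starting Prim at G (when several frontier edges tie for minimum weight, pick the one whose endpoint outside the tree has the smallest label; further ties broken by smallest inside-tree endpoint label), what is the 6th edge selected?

B-E

Prim, starting at G.
Step 1: frontier [G—I 1, F—G 17] → take G—I (1); add I.
Step 2: frontier [F—G 17, C—I 7, F—I 10] → take C—I (7); add C.
Step 3: frontier [C—H 9, A—C 10, C—E 17, F—G 17, F—I 10] → take C—H (9); add H.
Step 4: frontier [A—C 10, C—E 17, F—G 17, E—H 11, F—I 10] → take A—C (10); add A.
Step 5: frontier [A—B 1, C—E 17, F—G 17, E—H 11, F—I 10] → take A—B (1); add B.
Step 6: frontier [B—E 5, B—D 11, C—E 17, F—G 17, E—H 11, F—I 10] → take B—E (5); add E.
Step 7: frontier [B—D 11, E—F 9, D—E 21, F—G 17, F—I 10] → take E—F (9); add F.
Step 8: frontier [B—D 11, D—E 21] → take B—D (11); add D.
The 6th edge added is B—E.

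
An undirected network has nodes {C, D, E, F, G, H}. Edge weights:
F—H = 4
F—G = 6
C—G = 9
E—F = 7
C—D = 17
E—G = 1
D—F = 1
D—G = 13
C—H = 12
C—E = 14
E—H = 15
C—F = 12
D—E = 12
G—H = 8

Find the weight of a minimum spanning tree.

Kruskal's algorithm — process edges by increasing weight (ties by edge label):
D—F (1): add. Components now {C} {D,F} {E} {G} {H}
E—G (1): add. Components now {C} {D,F} {E,G} {H}
F—H (4): add. Components now {C} {D,F,H} {E,G}
F—G (6): add. Components now {C} {D,E,F,G,H}
E—F (7): skip — E and F already connected.
G—H (8): skip — G and H already connected.
C—G (9): add. Components now {C,D,E,F,G,H}
MST edges: D—F, E—G, F—H, F—G, C—G; total weight 1+1+4+6+9 = 21.

21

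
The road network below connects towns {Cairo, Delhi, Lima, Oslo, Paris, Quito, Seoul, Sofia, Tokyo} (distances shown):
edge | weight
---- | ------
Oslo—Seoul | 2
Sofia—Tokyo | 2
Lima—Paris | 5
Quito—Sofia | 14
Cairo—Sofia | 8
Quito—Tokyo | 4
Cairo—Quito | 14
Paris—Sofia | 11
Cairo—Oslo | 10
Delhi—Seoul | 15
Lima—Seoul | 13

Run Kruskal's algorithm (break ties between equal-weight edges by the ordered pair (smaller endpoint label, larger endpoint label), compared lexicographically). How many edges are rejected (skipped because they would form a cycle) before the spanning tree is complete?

Kruskal: consider edges lightest-first.
Oslo—Seoul (2): add — endpoints in different components.
Sofia—Tokyo (2): add — endpoints in different components.
Quito—Tokyo (4): add — endpoints in different components.
Lima—Paris (5): add — endpoints in different components.
Cairo—Sofia (8): add — endpoints in different components.
Cairo—Oslo (10): add — endpoints in different components.
Paris—Sofia (11): add — endpoints in different components.
Lima—Seoul (13): skip — Lima and Seoul already connected.
Cairo—Quito (14): skip — Quito and Cairo already connected.
Quito—Sofia (14): skip — Quito and Sofia already connected.
Delhi—Seoul (15): add — endpoints in different components.
Edges rejected before the tree was complete: 3.

3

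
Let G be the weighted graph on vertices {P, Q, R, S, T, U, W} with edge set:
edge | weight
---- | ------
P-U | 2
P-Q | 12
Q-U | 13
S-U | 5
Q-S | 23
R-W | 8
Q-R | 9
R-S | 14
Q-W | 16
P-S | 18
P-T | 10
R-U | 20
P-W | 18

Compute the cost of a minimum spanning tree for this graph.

46

Kruskal: consider edges lightest-first.
P-U (2): add — endpoints in different components.
S-U (5): add — endpoints in different components.
R-W (8): add — endpoints in different components.
Q-R (9): add — endpoints in different components.
P-T (10): add — endpoints in different components.
P-Q (12): add — endpoints in different components.
MST edges: P-U, S-U, R-W, Q-R, P-T, P-Q; total weight 2+5+8+9+10+12 = 46.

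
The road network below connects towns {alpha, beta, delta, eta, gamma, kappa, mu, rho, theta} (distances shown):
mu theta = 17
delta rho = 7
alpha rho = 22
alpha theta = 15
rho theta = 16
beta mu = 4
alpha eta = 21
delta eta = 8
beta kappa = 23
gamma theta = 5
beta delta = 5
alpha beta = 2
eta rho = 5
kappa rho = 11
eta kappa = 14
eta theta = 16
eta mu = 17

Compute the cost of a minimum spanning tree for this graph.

Prim, starting at alpha.
Step 1: cheapest edge leaving the tree is alpha beta (2); add beta.
Step 2: cheapest edge leaving the tree is beta mu (4); add mu.
Step 3: cheapest edge leaving the tree is beta delta (5); add delta.
Step 4: cheapest edge leaving the tree is delta rho (7); add rho.
Step 5: cheapest edge leaving the tree is eta rho (5); add eta.
Step 6: cheapest edge leaving the tree is kappa rho (11); add kappa.
Step 7: cheapest edge leaving the tree is alpha theta (15); add theta.
Step 8: cheapest edge leaving the tree is gamma theta (5); add gamma.
MST edges: alpha beta, beta mu, beta delta, delta rho, eta rho, kappa rho, alpha theta, gamma theta; total weight 2+4+5+7+5+11+15+5 = 54.

54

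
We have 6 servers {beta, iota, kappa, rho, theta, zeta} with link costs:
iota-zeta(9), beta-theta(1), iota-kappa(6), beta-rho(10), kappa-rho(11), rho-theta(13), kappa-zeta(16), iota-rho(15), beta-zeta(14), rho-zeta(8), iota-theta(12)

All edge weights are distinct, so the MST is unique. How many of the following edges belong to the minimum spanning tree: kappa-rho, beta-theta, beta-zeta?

1

Sort edges by weight, then run Kruskal:
beta-theta (1): add — endpoints in different components.
iota-kappa (6): add — endpoints in different components.
rho-zeta (8): add — endpoints in different components.
iota-zeta (9): add — endpoints in different components.
beta-rho (10): add — endpoints in different components.
MST edge set: {beta-theta, iota-kappa, rho-zeta, iota-zeta, beta-rho}.
Of the listed edges, {beta-theta} are in the MST → 1.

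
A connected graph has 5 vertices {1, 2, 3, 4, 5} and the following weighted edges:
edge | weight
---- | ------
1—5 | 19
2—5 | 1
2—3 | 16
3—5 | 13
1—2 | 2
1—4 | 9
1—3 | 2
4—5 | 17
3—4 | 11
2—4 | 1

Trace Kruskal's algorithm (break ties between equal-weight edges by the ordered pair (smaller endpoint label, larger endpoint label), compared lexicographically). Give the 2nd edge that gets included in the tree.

Sort edges by weight, then run Kruskal:
2—4 (1): add. Components now {1} {2,4} {3} {5}
2—5 (1): add. Components now {1} {2,4,5} {3}
1—2 (2): add. Components now {1,2,4,5} {3}
1—3 (2): add. Components now {1,2,3,4,5}
The 2nd edge added is 2—5.

2-5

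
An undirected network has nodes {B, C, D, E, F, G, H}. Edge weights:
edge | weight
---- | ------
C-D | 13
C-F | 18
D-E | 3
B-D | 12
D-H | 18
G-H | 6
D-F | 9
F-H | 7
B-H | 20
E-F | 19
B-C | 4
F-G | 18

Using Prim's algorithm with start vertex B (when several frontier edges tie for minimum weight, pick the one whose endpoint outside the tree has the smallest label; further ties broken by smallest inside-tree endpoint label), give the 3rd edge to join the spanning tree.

Grow the tree from B using Prim:
Step 1: frontier [B-C 4, B-D 12, B-H 20] → take B-C (4); add C.
Step 2: frontier [B-D 12, B-H 20, C-D 13, C-F 18] → take B-D (12); add D.
Step 3: frontier [B-H 20, C-F 18, D-E 3, D-F 9, D-H 18] → take D-E (3); add E.
Step 4: frontier [B-H 20, C-F 18, D-F 9, D-H 18, E-F 19] → take D-F (9); add F.
Step 5: frontier [B-H 20, D-H 18, F-H 7, F-G 18] → take F-H (7); add H.
Step 6: frontier [F-G 18, G-H 6] → take G-H (6); add G.
The 3rd edge added is D-E.

D-E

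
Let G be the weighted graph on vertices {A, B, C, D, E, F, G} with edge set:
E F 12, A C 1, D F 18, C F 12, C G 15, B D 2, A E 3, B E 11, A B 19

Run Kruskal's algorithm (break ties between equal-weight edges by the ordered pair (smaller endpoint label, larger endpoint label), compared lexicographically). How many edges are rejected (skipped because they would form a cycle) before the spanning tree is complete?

Kruskal's algorithm — process edges by increasing weight (ties by edge label):
A C (1): add. Components now {A,C} {B} {D} {E} {F} {G}
B D (2): add. Components now {A,C} {B,D} {E} {F} {G}
A E (3): add. Components now {A,C,E} {B,D} {F} {G}
B E (11): add. Components now {A,B,C,D,E} {F} {G}
C F (12): add. Components now {A,B,C,D,E,F} {G}
E F (12): skip — E and F already connected.
C G (15): add. Components now {A,B,C,D,E,F,G}
Edges rejected before the tree was complete: 1.

1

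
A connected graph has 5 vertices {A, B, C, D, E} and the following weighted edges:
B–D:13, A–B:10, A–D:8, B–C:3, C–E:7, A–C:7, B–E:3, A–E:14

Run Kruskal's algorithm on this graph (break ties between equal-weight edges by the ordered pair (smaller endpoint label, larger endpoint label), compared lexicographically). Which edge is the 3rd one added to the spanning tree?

Sort edges by weight, then run Kruskal:
B–C (3): add. Components now {A} {B,C} {D} {E}
B–E (3): add. Components now {A} {B,C,E} {D}
A–C (7): add. Components now {A,B,C,E} {D}
C–E (7): skip — C and E already connected.
A–D (8): add. Components now {A,B,C,D,E}
The 3rd edge added is A–C.

A-C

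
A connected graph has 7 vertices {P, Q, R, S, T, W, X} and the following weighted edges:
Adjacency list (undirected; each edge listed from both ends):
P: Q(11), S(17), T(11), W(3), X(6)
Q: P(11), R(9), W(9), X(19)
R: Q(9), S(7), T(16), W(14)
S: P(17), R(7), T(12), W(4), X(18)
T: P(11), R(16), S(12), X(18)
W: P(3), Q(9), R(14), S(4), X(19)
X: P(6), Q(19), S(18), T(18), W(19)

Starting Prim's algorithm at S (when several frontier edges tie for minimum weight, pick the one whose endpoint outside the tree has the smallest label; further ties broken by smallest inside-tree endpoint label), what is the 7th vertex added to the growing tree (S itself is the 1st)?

Prim, starting at S.
Step 1: cheapest edge leaving the tree is S W (4); add W.
Step 2: cheapest edge leaving the tree is P W (3); add P.
Step 3: cheapest edge leaving the tree is P X (6); add X.
Step 4: cheapest edge leaving the tree is R S (7); add R.
Step 5: cheapest edge leaving the tree is Q R (9); add Q.
Step 6: cheapest edge leaving the tree is P T (11); add T.
Vertex order: S, W, P, X, R, Q, T. The 7th vertex is T.

T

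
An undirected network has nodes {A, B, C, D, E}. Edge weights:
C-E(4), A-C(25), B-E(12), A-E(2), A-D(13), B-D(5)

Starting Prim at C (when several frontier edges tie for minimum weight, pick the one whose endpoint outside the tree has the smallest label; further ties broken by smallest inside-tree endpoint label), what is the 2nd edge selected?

Prim, starting at C.
Step 1: cheapest edge leaving the tree is C-E (4); add E.
Step 2: cheapest edge leaving the tree is A-E (2); add A.
Step 3: cheapest edge leaving the tree is B-E (12); add B.
Step 4: cheapest edge leaving the tree is B-D (5); add D.
The 2nd edge added is A-E.

A-E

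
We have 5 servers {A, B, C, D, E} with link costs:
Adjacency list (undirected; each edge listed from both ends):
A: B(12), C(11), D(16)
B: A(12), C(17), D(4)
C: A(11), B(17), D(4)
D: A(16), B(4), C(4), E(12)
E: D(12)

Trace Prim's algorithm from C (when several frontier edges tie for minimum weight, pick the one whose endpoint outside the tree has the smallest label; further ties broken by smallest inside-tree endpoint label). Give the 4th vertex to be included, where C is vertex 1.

Prim, starting at C.
Step 1: cheapest edge leaving the tree is C D (4); add D.
Step 2: cheapest edge leaving the tree is B D (4); add B.
Step 3: cheapest edge leaving the tree is A C (11); add A.
Step 4: cheapest edge leaving the tree is D E (12); add E.
Vertex order: C, D, B, A, E. The 4th vertex is A.

A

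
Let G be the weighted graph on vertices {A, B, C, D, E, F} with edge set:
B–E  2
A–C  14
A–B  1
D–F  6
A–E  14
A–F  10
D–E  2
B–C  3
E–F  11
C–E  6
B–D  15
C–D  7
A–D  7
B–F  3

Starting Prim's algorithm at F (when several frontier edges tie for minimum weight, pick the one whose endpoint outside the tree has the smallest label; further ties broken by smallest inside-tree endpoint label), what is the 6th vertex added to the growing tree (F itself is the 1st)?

Grow the tree from F using Prim:
Step 1: cheapest edge leaving the tree is B–F (3); add B.
Step 2: cheapest edge leaving the tree is A–B (1); add A.
Step 3: cheapest edge leaving the tree is B–E (2); add E.
Step 4: cheapest edge leaving the tree is D–E (2); add D.
Step 5: cheapest edge leaving the tree is B–C (3); add C.
Vertex order: F, B, A, E, D, C. The 6th vertex is C.

C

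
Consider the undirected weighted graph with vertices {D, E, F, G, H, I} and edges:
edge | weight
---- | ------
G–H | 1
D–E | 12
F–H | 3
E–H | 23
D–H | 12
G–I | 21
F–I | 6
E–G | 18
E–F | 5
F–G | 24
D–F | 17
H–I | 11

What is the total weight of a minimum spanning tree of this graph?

Sort edges by weight, then run Kruskal:
G–H (1): add — endpoints in different components.
F–H (3): add — endpoints in different components.
E–F (5): add — endpoints in different components.
F–I (6): add — endpoints in different components.
H–I (11): skip — H and I already connected.
D–E (12): add — endpoints in different components.
MST edges: G–H, F–H, E–F, F–I, D–E; total weight 1+3+5+6+12 = 27.

27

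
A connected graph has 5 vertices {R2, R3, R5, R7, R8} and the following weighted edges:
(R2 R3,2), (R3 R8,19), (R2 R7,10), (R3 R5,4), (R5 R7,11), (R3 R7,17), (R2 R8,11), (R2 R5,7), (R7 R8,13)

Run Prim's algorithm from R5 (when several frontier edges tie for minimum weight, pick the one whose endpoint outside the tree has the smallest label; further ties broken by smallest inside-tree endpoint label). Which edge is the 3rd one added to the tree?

Prim, starting at R5.
Step 1: frontier [R3 R5 4, R2 R5 7, R5 R7 11] → take R3 R5 (4); add R3.
Step 2: frontier [R2 R3 2, R3 R7 17, R3 R8 19, R2 R5 7, R5 R7 11] → take R2 R3 (2); add R2.
Step 3: frontier [R2 R7 10, R2 R8 11, R3 R7 17, R3 R8 19, R5 R7 11] → take R2 R7 (10); add R7.
Step 4: frontier [R2 R8 11, R3 R8 19, R7 R8 13] → take R2 R8 (11); add R8.
The 3rd edge added is R2 R7.

R2-R7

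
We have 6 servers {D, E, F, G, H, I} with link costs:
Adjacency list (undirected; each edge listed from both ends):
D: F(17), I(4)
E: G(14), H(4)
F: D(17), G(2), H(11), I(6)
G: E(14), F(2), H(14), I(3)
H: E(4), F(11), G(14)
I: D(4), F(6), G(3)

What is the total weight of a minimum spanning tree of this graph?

Sort edges by weight, then run Kruskal:
F-G (2): add — endpoints in different components.
G-I (3): add — endpoints in different components.
D-I (4): add — endpoints in different components.
E-H (4): add — endpoints in different components.
F-I (6): skip — F and I already connected.
F-H (11): add — endpoints in different components.
MST edges: F-G, G-I, D-I, E-H, F-H; total weight 2+3+4+4+11 = 24.

24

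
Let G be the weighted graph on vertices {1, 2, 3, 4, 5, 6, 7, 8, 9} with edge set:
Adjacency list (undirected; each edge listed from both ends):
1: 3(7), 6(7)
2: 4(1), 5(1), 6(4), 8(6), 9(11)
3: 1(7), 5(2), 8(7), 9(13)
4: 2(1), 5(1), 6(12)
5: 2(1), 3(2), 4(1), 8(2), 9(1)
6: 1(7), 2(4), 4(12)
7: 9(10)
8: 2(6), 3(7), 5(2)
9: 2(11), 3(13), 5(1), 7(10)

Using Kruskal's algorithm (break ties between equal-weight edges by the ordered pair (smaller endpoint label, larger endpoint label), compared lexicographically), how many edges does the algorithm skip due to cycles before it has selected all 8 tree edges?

Sort edges by weight, then run Kruskal:
2 4 (1): add — endpoints in different components.
2 5 (1): add — endpoints in different components.
4 5 (1): skip — 4 and 5 already connected.
5 9 (1): add — endpoints in different components.
3 5 (2): add — endpoints in different components.
5 8 (2): add — endpoints in different components.
2 6 (4): add — endpoints in different components.
2 8 (6): skip — 2 and 8 already connected.
1 3 (7): add — endpoints in different components.
1 6 (7): skip — 1 and 6 already connected.
3 8 (7): skip — 3 and 8 already connected.
7 9 (10): add — endpoints in different components.
Edges rejected before the tree was complete: 4.

4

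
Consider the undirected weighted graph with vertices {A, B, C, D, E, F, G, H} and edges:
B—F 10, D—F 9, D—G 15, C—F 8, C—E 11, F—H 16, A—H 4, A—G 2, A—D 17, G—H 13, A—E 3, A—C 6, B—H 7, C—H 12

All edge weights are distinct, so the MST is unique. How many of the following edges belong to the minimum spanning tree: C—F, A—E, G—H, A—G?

3

Kruskal's algorithm — process edges by increasing weight (ties by edge label):
A—G (2): add — endpoints in different components.
A—E (3): add — endpoints in different components.
A—H (4): add — endpoints in different components.
A—C (6): add — endpoints in different components.
B—H (7): add — endpoints in different components.
C—F (8): add — endpoints in different components.
D—F (9): add — endpoints in different components.
MST edge set: {A—G, A—E, A—H, A—C, B—H, C—F, D—F}.
Of the listed edges, {C—F, A—E, A—G} are in the MST → 3.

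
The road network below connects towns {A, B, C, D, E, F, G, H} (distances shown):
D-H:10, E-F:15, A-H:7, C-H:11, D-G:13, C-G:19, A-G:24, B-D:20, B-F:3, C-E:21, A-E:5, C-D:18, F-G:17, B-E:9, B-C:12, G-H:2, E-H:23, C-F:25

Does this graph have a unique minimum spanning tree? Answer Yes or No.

Kruskal: consider edges lightest-first.
G-H (2): add — endpoints in different components.
B-F (3): add — endpoints in different components.
A-E (5): add — endpoints in different components.
A-H (7): add — endpoints in different components.
B-E (9): add — endpoints in different components.
D-H (10): add — endpoints in different components.
C-H (11): add — endpoints in different components.
Every non-tree edge has weight strictly greater than the heaviest edge on the tree path between its endpoints, so the MST is unique.

Yes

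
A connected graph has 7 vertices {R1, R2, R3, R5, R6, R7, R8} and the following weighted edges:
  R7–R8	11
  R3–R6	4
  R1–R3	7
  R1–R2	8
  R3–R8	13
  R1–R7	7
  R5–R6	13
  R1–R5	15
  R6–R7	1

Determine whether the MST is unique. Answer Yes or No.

Sort edges by weight, then run Kruskal:
R6–R7 (1): add. Components now {R1} {R8} {R2} {R3} {R6,R7} {R5}
R3–R6 (4): add. Components now {R1} {R8} {R2} {R3,R6,R7} {R5}
R1–R3 (7): add. Components now {R1,R3,R6,R7} {R8} {R2} {R5}
R1–R7 (7): skip — R1 and R7 already connected.
R1–R2 (8): add. Components now {R1,R2,R3,R6,R7} {R8} {R5}
R7–R8 (11): add. Components now {R1,R2,R3,R6,R7,R8} {R5}
R3–R8 (13): skip — R8 and R3 already connected.
R5–R6 (13): add. Components now {R1,R2,R3,R5,R6,R7,R8}
Non-tree edge R1–R7 has weight 7, equal to the heaviest edge on its tree cycle — swapping gives another MST of the same weight. Not unique.

No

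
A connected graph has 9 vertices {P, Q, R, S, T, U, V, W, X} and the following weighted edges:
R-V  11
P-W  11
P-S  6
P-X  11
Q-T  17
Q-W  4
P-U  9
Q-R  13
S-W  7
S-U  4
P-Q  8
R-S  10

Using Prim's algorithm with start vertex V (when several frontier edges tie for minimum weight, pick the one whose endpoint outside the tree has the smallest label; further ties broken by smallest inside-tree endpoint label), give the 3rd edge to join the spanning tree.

Grow the tree from V using Prim:
Step 1: frontier [R-V 11] → take R-V (11); add R.
Step 2: frontier [R-S 10, Q-R 13] → take R-S (10); add S.
Step 3: frontier [Q-R 13, S-U 4, P-S 6, S-W 7] → take S-U (4); add U.
Step 4: frontier [Q-R 13, P-S 6, S-W 7, P-U 9] → take P-S (6); add P.
Step 5: frontier [P-Q 8, P-W 11, P-X 11, Q-R 13, S-W 7] → take S-W (7); add W.
Step 6: frontier [P-Q 8, P-X 11, Q-R 13, Q-W 4] → take Q-W (4); add Q.
Step 7: frontier [P-X 11, Q-T 17] → take P-X (11); add X.
Step 8: frontier [Q-T 17] → take Q-T (17); add T.
The 3rd edge added is S-U.

S-U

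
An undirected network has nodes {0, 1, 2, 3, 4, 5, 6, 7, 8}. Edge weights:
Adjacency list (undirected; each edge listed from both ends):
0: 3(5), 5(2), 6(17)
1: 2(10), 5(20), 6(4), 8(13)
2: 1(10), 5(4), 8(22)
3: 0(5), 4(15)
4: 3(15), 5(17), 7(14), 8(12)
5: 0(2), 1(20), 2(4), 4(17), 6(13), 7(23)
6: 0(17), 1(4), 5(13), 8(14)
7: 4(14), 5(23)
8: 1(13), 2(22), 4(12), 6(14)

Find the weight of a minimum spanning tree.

64

Prim, starting at 3.
Step 1: cheapest edge leaving the tree is 0—3 (5); add 0.
Step 2: cheapest edge leaving the tree is 0—5 (2); add 5.
Step 3: cheapest edge leaving the tree is 2—5 (4); add 2.
Step 4: cheapest edge leaving the tree is 1—2 (10); add 1.
Step 5: cheapest edge leaving the tree is 1—6 (4); add 6.
Step 6: cheapest edge leaving the tree is 1—8 (13); add 8.
Step 7: cheapest edge leaving the tree is 4—8 (12); add 4.
Step 8: cheapest edge leaving the tree is 4—7 (14); add 7.
MST edges: 0—3, 0—5, 2—5, 1—2, 1—6, 1—8, 4—8, 4—7; total weight 5+2+4+10+4+13+12+14 = 64.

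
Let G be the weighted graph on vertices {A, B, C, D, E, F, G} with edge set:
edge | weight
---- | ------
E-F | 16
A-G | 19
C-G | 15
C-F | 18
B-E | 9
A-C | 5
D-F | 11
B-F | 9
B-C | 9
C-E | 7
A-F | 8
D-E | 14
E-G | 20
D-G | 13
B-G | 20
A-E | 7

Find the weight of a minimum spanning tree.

Prim's algorithm from F:
Step 1: cheapest edge leaving the tree is A-F (8); add A.
Step 2: cheapest edge leaving the tree is A-C (5); add C.
Step 3: cheapest edge leaving the tree is A-E (7); add E.
Step 4: cheapest edge leaving the tree is B-C (9); add B.
Step 5: cheapest edge leaving the tree is D-F (11); add D.
Step 6: cheapest edge leaving the tree is D-G (13); add G.
MST edges: A-F, A-C, A-E, B-C, D-F, D-G; total weight 8+5+7+9+11+13 = 53.

53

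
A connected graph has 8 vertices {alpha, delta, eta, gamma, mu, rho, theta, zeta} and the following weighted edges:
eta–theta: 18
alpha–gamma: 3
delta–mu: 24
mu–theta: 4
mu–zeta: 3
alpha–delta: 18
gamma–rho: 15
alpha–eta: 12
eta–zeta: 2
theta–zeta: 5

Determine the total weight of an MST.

Sort edges by weight, then run Kruskal:
eta–zeta (2): add — endpoints in different components.
alpha–gamma (3): add — endpoints in different components.
mu–zeta (3): add — endpoints in different components.
mu–theta (4): add — endpoints in different components.
theta–zeta (5): skip — theta and zeta already connected.
alpha–eta (12): add — endpoints in different components.
gamma–rho (15): add — endpoints in different components.
alpha–delta (18): add — endpoints in different components.
MST edges: eta–zeta, alpha–gamma, mu–zeta, mu–theta, alpha–eta, gamma–rho, alpha–delta; total weight 2+3+3+4+12+15+18 = 57.

57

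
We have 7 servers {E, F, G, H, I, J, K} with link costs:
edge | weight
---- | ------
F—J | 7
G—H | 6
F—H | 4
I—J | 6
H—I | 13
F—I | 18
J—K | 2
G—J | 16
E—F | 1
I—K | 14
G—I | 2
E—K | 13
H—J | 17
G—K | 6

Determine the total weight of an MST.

Kruskal's algorithm — process edges by increasing weight (ties by edge label):
E—F (1): add — endpoints in different components.
G—I (2): add — endpoints in different components.
J—K (2): add — endpoints in different components.
F—H (4): add — endpoints in different components.
G—H (6): add — endpoints in different components.
G—K (6): add — endpoints in different components.
MST edges: E—F, G—I, J—K, F—H, G—H, G—K; total weight 1+2+2+4+6+6 = 21.

21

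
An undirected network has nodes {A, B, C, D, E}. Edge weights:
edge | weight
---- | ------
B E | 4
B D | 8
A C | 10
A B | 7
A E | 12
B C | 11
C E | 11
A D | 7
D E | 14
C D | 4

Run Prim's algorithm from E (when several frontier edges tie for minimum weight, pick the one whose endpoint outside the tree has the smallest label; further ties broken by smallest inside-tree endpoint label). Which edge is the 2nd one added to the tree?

Grow the tree from E using Prim:
Step 1: cheapest edge leaving the tree is B E (4); add B.
Step 2: cheapest edge leaving the tree is A B (7); add A.
Step 3: cheapest edge leaving the tree is A D (7); add D.
Step 4: cheapest edge leaving the tree is C D (4); add C.
The 2nd edge added is A B.

A-B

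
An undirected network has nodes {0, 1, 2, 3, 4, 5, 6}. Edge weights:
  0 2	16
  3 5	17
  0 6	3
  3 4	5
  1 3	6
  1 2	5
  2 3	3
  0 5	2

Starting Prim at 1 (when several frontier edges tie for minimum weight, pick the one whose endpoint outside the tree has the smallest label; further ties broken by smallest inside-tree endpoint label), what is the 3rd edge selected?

3-4

Grow the tree from 1 using Prim:
Step 1: frontier [1 2 5, 1 3 6] → take 1 2 (5); add 2.
Step 2: frontier [1 3 6, 2 3 3, 0 2 16] → take 2 3 (3); add 3.
Step 3: frontier [0 2 16, 3 4 5, 3 5 17] → take 3 4 (5); add 4.
Step 4: frontier [0 2 16, 3 5 17] → take 0 2 (16); add 0.
Step 5: frontier [0 5 2, 0 6 3, 3 5 17] → take 0 5 (2); add 5.
Step 6: frontier [0 6 3] → take 0 6 (3); add 6.
The 3rd edge added is 3 4.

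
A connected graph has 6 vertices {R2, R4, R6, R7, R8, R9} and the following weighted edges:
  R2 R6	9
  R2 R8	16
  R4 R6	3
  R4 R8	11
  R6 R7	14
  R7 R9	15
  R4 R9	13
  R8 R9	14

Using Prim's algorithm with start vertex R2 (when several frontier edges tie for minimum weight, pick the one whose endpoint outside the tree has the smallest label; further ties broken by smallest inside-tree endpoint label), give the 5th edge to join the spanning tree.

Prim's algorithm from R2:
Step 1: frontier [R2 R6 9, R2 R8 16] → take R2 R6 (9); add R6.
Step 2: frontier [R2 R8 16, R4 R6 3, R6 R7 14] → take R4 R6 (3); add R4.
Step 3: frontier [R2 R8 16, R4 R8 11, R4 R9 13, R6 R7 14] → take R4 R8 (11); add R8.
Step 4: frontier [R4 R9 13, R6 R7 14, R8 R9 14] → take R4 R9 (13); add R9.
Step 5: frontier [R6 R7 14, R7 R9 15] → take R6 R7 (14); add R7.
The 5th edge added is R6 R7.

R6-R7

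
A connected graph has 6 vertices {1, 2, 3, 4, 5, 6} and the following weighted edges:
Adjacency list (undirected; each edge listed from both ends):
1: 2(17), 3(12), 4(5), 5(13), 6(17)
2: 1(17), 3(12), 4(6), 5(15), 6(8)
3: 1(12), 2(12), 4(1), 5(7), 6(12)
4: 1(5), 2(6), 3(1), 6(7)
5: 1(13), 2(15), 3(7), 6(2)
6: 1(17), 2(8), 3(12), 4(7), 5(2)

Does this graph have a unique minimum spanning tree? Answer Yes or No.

No

Kruskal's algorithm — process edges by increasing weight (ties by edge label):
3-4 (1): add. Components now {1} {2} {3,4} {5} {6}
5-6 (2): add. Components now {1} {2} {3,4} {5,6}
1-4 (5): add. Components now {1,3,4} {2} {5,6}
2-4 (6): add. Components now {1,2,3,4} {5,6}
3-5 (7): add. Components now {1,2,3,4,5,6}
Non-tree edge 4-6 has weight 7, equal to the heaviest edge on its tree cycle — swapping gives another MST of the same weight. Not unique.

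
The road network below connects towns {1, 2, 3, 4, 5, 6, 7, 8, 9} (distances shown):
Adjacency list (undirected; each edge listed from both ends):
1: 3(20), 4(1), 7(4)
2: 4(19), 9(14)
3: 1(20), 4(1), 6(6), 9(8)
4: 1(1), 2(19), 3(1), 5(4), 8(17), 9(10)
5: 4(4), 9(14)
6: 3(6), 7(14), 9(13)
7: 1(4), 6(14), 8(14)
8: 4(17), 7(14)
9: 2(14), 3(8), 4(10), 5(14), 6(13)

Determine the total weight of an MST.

Prim, starting at 8.
Step 1: cheapest edge leaving the tree is 7–8 (14); add 7.
Step 2: cheapest edge leaving the tree is 1–7 (4); add 1.
Step 3: cheapest edge leaving the tree is 1–4 (1); add 4.
Step 4: cheapest edge leaving the tree is 3–4 (1); add 3.
Step 5: cheapest edge leaving the tree is 4–5 (4); add 5.
Step 6: cheapest edge leaving the tree is 3–6 (6); add 6.
Step 7: cheapest edge leaving the tree is 3–9 (8); add 9.
Step 8: cheapest edge leaving the tree is 2–9 (14); add 2.
MST edges: 7–8, 1–7, 1–4, 3–4, 4–5, 3–6, 3–9, 2–9; total weight 14+4+1+1+4+6+8+14 = 52.

52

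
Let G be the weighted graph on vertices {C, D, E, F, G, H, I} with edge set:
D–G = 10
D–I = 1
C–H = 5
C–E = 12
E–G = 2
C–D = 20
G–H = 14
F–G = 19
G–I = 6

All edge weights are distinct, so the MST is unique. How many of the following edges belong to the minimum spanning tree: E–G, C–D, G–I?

2

Kruskal's algorithm — process edges by increasing weight (ties by edge label):
D–I (1): add — endpoints in different components.
E–G (2): add — endpoints in different components.
C–H (5): add — endpoints in different components.
G–I (6): add — endpoints in different components.
D–G (10): skip — D and G already connected.
C–E (12): add — endpoints in different components.
G–H (14): skip — G and H already connected.
F–G (19): add — endpoints in different components.
MST edge set: {D–I, E–G, C–H, G–I, C–E, F–G}.
Of the listed edges, {E–G, G–I} are in the MST → 2.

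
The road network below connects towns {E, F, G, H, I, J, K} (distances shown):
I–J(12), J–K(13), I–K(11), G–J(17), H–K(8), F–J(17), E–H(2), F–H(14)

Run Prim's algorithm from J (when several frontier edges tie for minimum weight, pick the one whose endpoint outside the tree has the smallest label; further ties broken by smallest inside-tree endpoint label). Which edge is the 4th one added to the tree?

E-H

Prim's algorithm from J:
Step 1: cheapest edge leaving the tree is I–J (12); add I.
Step 2: cheapest edge leaving the tree is I–K (11); add K.
Step 3: cheapest edge leaving the tree is H–K (8); add H.
Step 4: cheapest edge leaving the tree is E–H (2); add E.
Step 5: cheapest edge leaving the tree is F–H (14); add F.
Step 6: cheapest edge leaving the tree is G–J (17); add G.
The 4th edge added is E–H.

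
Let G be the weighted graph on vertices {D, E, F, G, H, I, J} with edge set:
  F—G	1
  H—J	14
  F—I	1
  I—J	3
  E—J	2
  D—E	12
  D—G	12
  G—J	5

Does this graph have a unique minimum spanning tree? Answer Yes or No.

Sort edges by weight, then run Kruskal:
F—G (1): add. Components now {D} {E} {F,G} {H} {I} {J}
F—I (1): add. Components now {D} {E} {F,G,I} {H} {J}
E—J (2): add. Components now {D} {E,J} {F,G,I} {H}
I—J (3): add. Components now {D} {E,F,G,I,J} {H}
G—J (5): skip — G and J already connected.
D—E (12): add. Components now {D,E,F,G,I,J} {H}
D—G (12): skip — D and G already connected.
H—J (14): add. Components now {D,E,F,G,H,I,J}
Non-tree edge D—G has weight 12, equal to the heaviest edge on its tree cycle — swapping gives another MST of the same weight. Not unique.

No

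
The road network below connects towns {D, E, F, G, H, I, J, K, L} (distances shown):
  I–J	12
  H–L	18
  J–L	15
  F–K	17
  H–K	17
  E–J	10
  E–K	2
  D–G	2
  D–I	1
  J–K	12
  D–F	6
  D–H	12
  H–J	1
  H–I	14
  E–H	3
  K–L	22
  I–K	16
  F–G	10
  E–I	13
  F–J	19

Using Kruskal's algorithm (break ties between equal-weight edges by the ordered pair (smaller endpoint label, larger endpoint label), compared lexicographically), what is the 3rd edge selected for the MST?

Sort edges by weight, then run Kruskal:
D–I (1): add — endpoints in different components.
H–J (1): add — endpoints in different components.
D–G (2): add — endpoints in different components.
E–K (2): add — endpoints in different components.
E–H (3): add — endpoints in different components.
D–F (6): add — endpoints in different components.
E–J (10): skip — E and J already connected.
F–G (10): skip — F and G already connected.
D–H (12): add — endpoints in different components.
I–J (12): skip — I and J already connected.
J–K (12): skip — J and K already connected.
E–I (13): skip — E and I already connected.
H–I (14): skip — H and I already connected.
J–L (15): add — endpoints in different components.
The 3rd edge added is D–G.

D-G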